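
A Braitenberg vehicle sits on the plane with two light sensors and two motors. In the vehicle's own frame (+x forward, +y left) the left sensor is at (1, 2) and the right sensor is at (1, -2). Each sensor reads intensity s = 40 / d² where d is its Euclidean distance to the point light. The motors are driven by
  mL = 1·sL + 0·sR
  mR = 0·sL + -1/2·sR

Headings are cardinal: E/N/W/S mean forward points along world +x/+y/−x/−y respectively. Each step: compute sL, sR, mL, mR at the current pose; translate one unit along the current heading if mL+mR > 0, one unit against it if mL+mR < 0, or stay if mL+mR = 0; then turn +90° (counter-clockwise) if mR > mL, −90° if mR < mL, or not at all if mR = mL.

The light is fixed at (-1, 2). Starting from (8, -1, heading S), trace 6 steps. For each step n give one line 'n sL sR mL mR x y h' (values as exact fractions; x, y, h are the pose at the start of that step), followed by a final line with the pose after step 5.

0 40/137 8/13 40/137 -4/13 8 -1 S
1 1/2 5/8 1/2 -5/16 8 0 W
2 40/37 40/101 40/37 -20/101 7 0 N
3 20/41 4/9 20/41 -2/9 7 1 E
4 8/25 40/53 8/25 -20/53 8 1 S
5 10/17 10/17 10/17 -5/17 8 2 W
final 7 2 N

n=0: pose=(8,-1,S); sL=40/137, sR=8/13; mL=40/137, mR=-4/13; mL+mR=-28/1781 → advance -1; mR−mL=-1068/1781 → turn -1·90°
n=1: pose=(8,0,W); sL=1/2, sR=5/8; mL=1/2, mR=-5/16; mL+mR=3/16 → advance +1; mR−mL=-13/16 → turn -1·90°
n=2: pose=(7,0,N); sL=40/37, sR=40/101; mL=40/37, mR=-20/101; mL+mR=3300/3737 → advance +1; mR−mL=-4780/3737 → turn -1·90°
n=3: pose=(7,1,E); sL=20/41, sR=4/9; mL=20/41, mR=-2/9; mL+mR=98/369 → advance +1; mR−mL=-262/369 → turn -1·90°
n=4: pose=(8,1,S); sL=8/25, sR=40/53; mL=8/25, mR=-20/53; mL+mR=-76/1325 → advance -1; mR−mL=-924/1325 → turn -1·90°
n=5: pose=(8,2,W); sL=10/17, sR=10/17; mL=10/17, mR=-5/17; mL+mR=5/17 → advance +1; mR−mL=-15/17 → turn -1·90°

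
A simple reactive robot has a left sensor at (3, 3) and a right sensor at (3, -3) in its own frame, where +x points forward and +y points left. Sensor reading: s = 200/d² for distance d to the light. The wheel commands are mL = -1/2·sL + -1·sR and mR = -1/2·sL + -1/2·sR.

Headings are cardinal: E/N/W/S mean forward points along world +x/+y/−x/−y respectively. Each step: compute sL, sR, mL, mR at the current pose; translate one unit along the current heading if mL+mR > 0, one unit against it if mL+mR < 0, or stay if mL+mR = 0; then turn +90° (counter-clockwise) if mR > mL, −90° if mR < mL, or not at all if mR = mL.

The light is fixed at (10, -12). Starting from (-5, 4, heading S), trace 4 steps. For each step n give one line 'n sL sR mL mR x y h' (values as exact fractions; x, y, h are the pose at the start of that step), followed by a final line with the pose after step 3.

n=0: pose=(-5,4,S); sL=200/313, sR=200/493; mL=-111900/154309, mR=-80600/154309; mL+mR=-192500/154309 → advance -1; mR−mL=100/493 → turn +1·90°
n=1: pose=(-5,5,E); sL=25/68, sR=10/17; mL=-105/136, mR=-65/136; mL+mR=-5/4 → advance -1; mR−mL=5/17 → turn +1·90°
n=2: pose=(-6,5,N); sL=200/761, sR=200/569; mL=-209100/433009, mR=-133000/433009; mL+mR=-342100/433009 → advance -1; mR−mL=100/569 → turn +1·90°
n=3: pose=(-6,4,W); sL=20/53, sR=100/361; mL=-8910/19133, mR=-6260/19133; mL+mR=-15170/19133 → advance -1; mR−mL=50/361 → turn +1·90°

0 200/313 200/493 -111900/154309 -80600/154309 -5 4 S
1 25/68 10/17 -105/136 -65/136 -5 5 E
2 200/761 200/569 -209100/433009 -133000/433009 -6 5 N
3 20/53 100/361 -8910/19133 -6260/19133 -6 4 W
final -5 4 S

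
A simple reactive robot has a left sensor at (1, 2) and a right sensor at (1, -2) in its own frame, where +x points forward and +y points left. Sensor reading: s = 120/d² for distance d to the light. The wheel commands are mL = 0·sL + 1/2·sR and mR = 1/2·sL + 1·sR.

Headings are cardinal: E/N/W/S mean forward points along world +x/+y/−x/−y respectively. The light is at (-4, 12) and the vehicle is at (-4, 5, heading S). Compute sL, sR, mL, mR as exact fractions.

left sensor world pos  = (-2, 4); dL² = 68
right sensor world pos = (-6, 4); dR² = 68
sL = 120/68 = 30/17
sR = 120/68 = 30/17
mL = 0·sL + 1/2·sR = 15/17
mR = 1/2·sL + 1·sR = 45/17

30/17 30/17 15/17 45/17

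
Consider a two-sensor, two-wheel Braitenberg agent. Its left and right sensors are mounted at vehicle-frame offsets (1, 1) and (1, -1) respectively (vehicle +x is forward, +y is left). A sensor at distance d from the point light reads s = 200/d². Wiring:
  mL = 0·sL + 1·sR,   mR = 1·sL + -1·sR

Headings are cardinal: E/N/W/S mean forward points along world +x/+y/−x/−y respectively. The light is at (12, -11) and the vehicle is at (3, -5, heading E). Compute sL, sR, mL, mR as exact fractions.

200/113 200/89 200/89 -4800/10057

left sensor world pos  = (4, -4); dL² = 113
right sensor world pos = (4, -6); dR² = 89
sL = 200/113 = 200/113
sR = 200/89 = 200/89
mL = 0·sL + 1·sR = 200/89
mR = 1·sL + -1·sR = -4800/10057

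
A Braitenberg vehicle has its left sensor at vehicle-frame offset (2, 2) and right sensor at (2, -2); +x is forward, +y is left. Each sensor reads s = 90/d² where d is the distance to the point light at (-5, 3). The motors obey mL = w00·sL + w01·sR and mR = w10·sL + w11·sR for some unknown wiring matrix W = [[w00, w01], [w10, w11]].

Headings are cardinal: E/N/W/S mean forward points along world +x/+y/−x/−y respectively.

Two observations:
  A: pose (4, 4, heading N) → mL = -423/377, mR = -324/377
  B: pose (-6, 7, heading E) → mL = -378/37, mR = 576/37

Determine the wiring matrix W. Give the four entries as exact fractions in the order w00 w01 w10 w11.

-1/2 -1/2 -1 1

obs A: pose=(4,4,N) → sL=45/29, sR=9/13, mL=-423/377, mR=-324/377
obs B: pose=(-6,7,E) → sL=90/37, sR=18, mL=-378/37, mR=576/37
sensor matrix S = [[45/29, 9/13], [90/37, 18]]; det S = 366120/13949
solve [mL_A; mL_B] = S·[w00; w01] and [mR_A; mR_B] = S·[w10; w11]:
  w00 = -1/2, w01 = -1/2, w10 = -1, w11 = 1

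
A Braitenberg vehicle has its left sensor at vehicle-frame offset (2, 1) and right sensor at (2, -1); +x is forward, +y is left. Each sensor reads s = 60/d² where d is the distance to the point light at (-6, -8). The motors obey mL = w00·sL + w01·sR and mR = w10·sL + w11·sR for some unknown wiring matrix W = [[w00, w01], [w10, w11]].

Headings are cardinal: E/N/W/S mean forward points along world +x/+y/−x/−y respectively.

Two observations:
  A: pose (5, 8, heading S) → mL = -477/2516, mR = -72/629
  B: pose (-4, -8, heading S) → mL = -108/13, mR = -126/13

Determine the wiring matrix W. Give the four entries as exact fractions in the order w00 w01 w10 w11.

-1/2 -1/2 1/2 -1

obs A: pose=(5,8,S) → sL=3/17, sR=15/74, mL=-477/2516, mR=-72/629
obs B: pose=(-4,-8,S) → sL=60/13, sR=12, mL=-108/13, mR=-126/13
sensor matrix S = [[3/17, 15/74], [60/13, 12]]; det S = 9666/8177
solve [mL_A; mL_B] = S·[w00; w01] and [mR_A; mR_B] = S·[w10; w11]:
  w00 = -1/2, w01 = -1/2, w10 = 1/2, w11 = -1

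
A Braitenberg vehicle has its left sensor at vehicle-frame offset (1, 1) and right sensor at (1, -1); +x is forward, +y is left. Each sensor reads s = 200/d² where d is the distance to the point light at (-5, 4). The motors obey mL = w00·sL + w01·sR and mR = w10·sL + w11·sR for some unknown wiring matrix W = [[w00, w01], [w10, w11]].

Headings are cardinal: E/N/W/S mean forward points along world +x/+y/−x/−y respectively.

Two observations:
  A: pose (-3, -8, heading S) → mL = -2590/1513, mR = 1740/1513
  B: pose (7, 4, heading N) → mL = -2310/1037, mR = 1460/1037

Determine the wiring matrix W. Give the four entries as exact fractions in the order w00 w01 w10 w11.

obs A: pose=(-3,-8,S) → sL=100/89, sR=20/17, mL=-2590/1513, mR=1740/1513
obs B: pose=(7,4,N) → sL=100/61, sR=20/17, mL=-2310/1037, mR=1460/1037
sensor matrix S = [[100/89, 20/17], [100/61, 20/17]]; det S = -56000/92293
solve [mL_A; mL_B] = S·[w00; w01] and [mR_A; mR_B] = S·[w10; w11]:
  w00 = -1, w01 = -1/2, w10 = 1/2, w11 = 1/2

-1 -1/2 1/2 1/2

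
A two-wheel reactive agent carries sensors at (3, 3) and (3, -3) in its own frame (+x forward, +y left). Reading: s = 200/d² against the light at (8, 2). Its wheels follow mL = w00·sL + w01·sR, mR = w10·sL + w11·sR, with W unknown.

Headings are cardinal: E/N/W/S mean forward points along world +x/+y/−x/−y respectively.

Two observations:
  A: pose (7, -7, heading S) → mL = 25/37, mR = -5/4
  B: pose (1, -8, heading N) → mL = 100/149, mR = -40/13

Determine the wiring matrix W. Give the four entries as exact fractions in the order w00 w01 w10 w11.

1/2 0 0 -1

obs A: pose=(7,-7,S) → sL=50/37, sR=5/4, mL=25/37, mR=-5/4
obs B: pose=(1,-8,N) → sL=200/149, sR=40/13, mL=100/149, mR=-40/13
sensor matrix S = [[50/37, 5/4], [200/149, 40/13]]; det S = 177750/71669
solve [mL_A; mL_B] = S·[w00; w01] and [mR_A; mR_B] = S·[w10; w11]:
  w00 = 1/2, w01 = 0, w10 = 0, w11 = -1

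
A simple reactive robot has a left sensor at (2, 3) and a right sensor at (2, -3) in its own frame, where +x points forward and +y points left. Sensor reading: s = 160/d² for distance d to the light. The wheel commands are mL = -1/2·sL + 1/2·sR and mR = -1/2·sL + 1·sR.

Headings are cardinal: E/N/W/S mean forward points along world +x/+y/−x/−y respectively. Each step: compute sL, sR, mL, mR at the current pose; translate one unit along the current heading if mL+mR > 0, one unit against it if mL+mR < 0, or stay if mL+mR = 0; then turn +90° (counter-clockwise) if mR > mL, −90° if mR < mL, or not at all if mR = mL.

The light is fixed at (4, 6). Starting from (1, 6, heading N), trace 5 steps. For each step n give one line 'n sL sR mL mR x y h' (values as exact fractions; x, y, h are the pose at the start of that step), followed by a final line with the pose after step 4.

n=0: pose=(1,6,N); sL=4, sR=40; mL=18, mR=38; mL+mR=56 → advance +1; mR−mL=20 → turn +1·90°
n=1: pose=(1,7,W); sL=160/29, sR=160/41; mL=-960/1189, mR=1360/1189; mL+mR=400/1189 → advance +1; mR−mL=80/41 → turn +1·90°
n=2: pose=(0,7,S); sL=80, sR=16/5; mL=-192/5, mR=-184/5; mL+mR=-376/5 → advance -1; mR−mL=8/5 → turn +1·90°
n=3: pose=(0,8,E); sL=160/29, sR=32; mL=384/29, mR=848/29; mL+mR=1232/29 → advance +1; mR−mL=16 → turn +1·90°
n=4: pose=(1,8,N); sL=40/13, sR=10; mL=45/13, mR=110/13; mL+mR=155/13 → advance +1; mR−mL=5 → turn +1·90°

0 4 40 18 38 1 6 N
1 160/29 160/41 -960/1189 1360/1189 1 7 W
2 80 16/5 -192/5 -184/5 0 7 S
3 160/29 32 384/29 848/29 0 8 E
4 40/13 10 45/13 110/13 1 8 N
final 1 9 W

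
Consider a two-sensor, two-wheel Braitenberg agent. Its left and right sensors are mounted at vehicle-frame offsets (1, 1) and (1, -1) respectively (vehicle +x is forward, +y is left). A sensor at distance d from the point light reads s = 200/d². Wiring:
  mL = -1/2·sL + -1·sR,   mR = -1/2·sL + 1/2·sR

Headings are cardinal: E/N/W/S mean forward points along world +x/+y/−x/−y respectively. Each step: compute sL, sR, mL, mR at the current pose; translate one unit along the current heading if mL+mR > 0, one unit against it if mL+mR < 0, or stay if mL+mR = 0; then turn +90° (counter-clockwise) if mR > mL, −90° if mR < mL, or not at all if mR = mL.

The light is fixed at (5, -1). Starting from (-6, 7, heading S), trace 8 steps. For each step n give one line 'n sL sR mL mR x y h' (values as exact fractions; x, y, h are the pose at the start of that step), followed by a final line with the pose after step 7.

0 200/149 200/193 -49100/28757 -4400/28757 -6 7 S
1 1 50/41 -141/82 9/82 -6 8 E
2 200/269 200/221 -75900/59449 4800/59449 -7 8 N
3 100/109 4/5 -686/545 -32/545 -7 7 W
4 200/149 200/193 -49100/28757 -4400/28757 -6 7 S
5 1 50/41 -141/82 9/82 -6 8 E
6 200/269 200/221 -75900/59449 4800/59449 -7 8 N
7 100/109 4/5 -686/545 -32/545 -7 7 W
final -6 7 S

n=0: pose=(-6,7,S); sL=200/149, sR=200/193; mL=-49100/28757, mR=-4400/28757; mL+mR=-53500/28757 → advance -1; mR−mL=300/193 → turn +1·90°
n=1: pose=(-6,8,E); sL=1, sR=50/41; mL=-141/82, mR=9/82; mL+mR=-66/41 → advance -1; mR−mL=75/41 → turn +1·90°
n=2: pose=(-7,8,N); sL=200/269, sR=200/221; mL=-75900/59449, mR=4800/59449; mL+mR=-71100/59449 → advance -1; mR−mL=300/221 → turn +1·90°
n=3: pose=(-7,7,W); sL=100/109, sR=4/5; mL=-686/545, mR=-32/545; mL+mR=-718/545 → advance -1; mR−mL=6/5 → turn +1·90°
n=4: pose=(-6,7,S); sL=200/149, sR=200/193; mL=-49100/28757, mR=-4400/28757; mL+mR=-53500/28757 → advance -1; mR−mL=300/193 → turn +1·90°
n=5: pose=(-6,8,E); sL=1, sR=50/41; mL=-141/82, mR=9/82; mL+mR=-66/41 → advance -1; mR−mL=75/41 → turn +1·90°
n=6: pose=(-7,8,N); sL=200/269, sR=200/221; mL=-75900/59449, mR=4800/59449; mL+mR=-71100/59449 → advance -1; mR−mL=300/221 → turn +1·90°
n=7: pose=(-7,7,W); sL=100/109, sR=4/5; mL=-686/545, mR=-32/545; mL+mR=-718/545 → advance -1; mR−mL=6/5 → turn +1·90°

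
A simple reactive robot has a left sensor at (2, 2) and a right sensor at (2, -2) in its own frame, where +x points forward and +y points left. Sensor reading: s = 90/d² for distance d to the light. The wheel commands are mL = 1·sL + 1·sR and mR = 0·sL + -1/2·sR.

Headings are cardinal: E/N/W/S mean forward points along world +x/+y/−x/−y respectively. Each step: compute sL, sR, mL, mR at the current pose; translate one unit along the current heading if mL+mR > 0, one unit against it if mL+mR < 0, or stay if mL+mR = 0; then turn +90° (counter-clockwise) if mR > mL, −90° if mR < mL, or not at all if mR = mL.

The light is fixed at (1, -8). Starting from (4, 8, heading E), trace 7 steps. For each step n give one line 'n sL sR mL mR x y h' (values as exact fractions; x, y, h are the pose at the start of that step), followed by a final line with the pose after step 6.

0 90/349 90/221 51300/77129 -45/221 4 8 E
1 45/116 9/20 243/290 -9/40 5 8 S
2 90/173 90/293 41940/50689 -45/293 5 7 W
3 9/29 45/157 2718/4553 -45/314 4 7 N
4 90/349 90/221 51300/77129 -45/221 4 8 E
5 45/116 9/20 243/290 -9/40 5 8 S
6 90/173 90/293 41940/50689 -45/293 5 7 W
final 4 7 N

n=0: pose=(4,8,E); sL=90/349, sR=90/221; mL=51300/77129, mR=-45/221; mL+mR=35595/77129 → advance +1; mR−mL=-67005/77129 → turn -1·90°
n=1: pose=(5,8,S); sL=45/116, sR=9/20; mL=243/290, mR=-9/40; mL+mR=711/1160 → advance +1; mR−mL=-1233/1160 → turn -1·90°
n=2: pose=(5,7,W); sL=90/173, sR=90/293; mL=41940/50689, mR=-45/293; mL+mR=34155/50689 → advance +1; mR−mL=-49725/50689 → turn -1·90°
n=3: pose=(4,7,N); sL=9/29, sR=45/157; mL=2718/4553, mR=-45/314; mL+mR=4131/9106 → advance +1; mR−mL=-6741/9106 → turn -1·90°
n=4: pose=(4,8,E); sL=90/349, sR=90/221; mL=51300/77129, mR=-45/221; mL+mR=35595/77129 → advance +1; mR−mL=-67005/77129 → turn -1·90°
n=5: pose=(5,8,S); sL=45/116, sR=9/20; mL=243/290, mR=-9/40; mL+mR=711/1160 → advance +1; mR−mL=-1233/1160 → turn -1·90°
n=6: pose=(5,7,W); sL=90/173, sR=90/293; mL=41940/50689, mR=-45/293; mL+mR=34155/50689 → advance +1; mR−mL=-49725/50689 → turn -1·90°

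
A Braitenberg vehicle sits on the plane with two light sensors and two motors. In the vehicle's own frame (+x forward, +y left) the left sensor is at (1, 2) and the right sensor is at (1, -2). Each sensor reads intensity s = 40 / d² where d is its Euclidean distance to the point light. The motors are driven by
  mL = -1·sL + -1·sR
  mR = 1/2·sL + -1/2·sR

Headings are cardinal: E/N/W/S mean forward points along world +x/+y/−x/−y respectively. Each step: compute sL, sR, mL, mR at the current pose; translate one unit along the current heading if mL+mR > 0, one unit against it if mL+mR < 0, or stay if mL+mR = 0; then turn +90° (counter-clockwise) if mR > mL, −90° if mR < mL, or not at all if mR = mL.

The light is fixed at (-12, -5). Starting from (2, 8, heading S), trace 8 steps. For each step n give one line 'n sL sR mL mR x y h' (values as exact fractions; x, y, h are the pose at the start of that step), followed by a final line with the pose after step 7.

0 1/10 5/36 -43/180 -7/360 2 8 S
1 40/481 40/369 -34000/177489 -2240/177489 2 9 E
2 20/173 4/45 -1592/7785 104/7785 1 9 N
3 8/53 40/369 -5072/19557 416/19557 1 8 W
4 1/10 5/36 -43/180 -7/360 2 8 S
5 40/481 40/369 -34000/177489 -2240/177489 2 9 E
6 20/173 4/45 -1592/7785 104/7785 1 9 N
7 8/53 40/369 -5072/19557 416/19557 1 8 W
final 2 8 S

n=0: pose=(2,8,S); sL=1/10, sR=5/36; mL=-43/180, mR=-7/360; mL+mR=-31/120 → advance -1; mR−mL=79/360 → turn +1·90°
n=1: pose=(2,9,E); sL=40/481, sR=40/369; mL=-34000/177489, mR=-2240/177489; mL+mR=-12080/59163 → advance -1; mR−mL=31760/177489 → turn +1·90°
n=2: pose=(1,9,N); sL=20/173, sR=4/45; mL=-1592/7785, mR=104/7785; mL+mR=-496/2595 → advance -1; mR−mL=1696/7785 → turn +1·90°
n=3: pose=(1,8,W); sL=8/53, sR=40/369; mL=-5072/19557, mR=416/19557; mL+mR=-1552/6519 → advance -1; mR−mL=5488/19557 → turn +1·90°
n=4: pose=(2,8,S); sL=1/10, sR=5/36; mL=-43/180, mR=-7/360; mL+mR=-31/120 → advance -1; mR−mL=79/360 → turn +1·90°
n=5: pose=(2,9,E); sL=40/481, sR=40/369; mL=-34000/177489, mR=-2240/177489; mL+mR=-12080/59163 → advance -1; mR−mL=31760/177489 → turn +1·90°
n=6: pose=(1,9,N); sL=20/173, sR=4/45; mL=-1592/7785, mR=104/7785; mL+mR=-496/2595 → advance -1; mR−mL=1696/7785 → turn +1·90°
n=7: pose=(1,8,W); sL=8/53, sR=40/369; mL=-5072/19557, mR=416/19557; mL+mR=-1552/6519 → advance -1; mR−mL=5488/19557 → turn +1·90°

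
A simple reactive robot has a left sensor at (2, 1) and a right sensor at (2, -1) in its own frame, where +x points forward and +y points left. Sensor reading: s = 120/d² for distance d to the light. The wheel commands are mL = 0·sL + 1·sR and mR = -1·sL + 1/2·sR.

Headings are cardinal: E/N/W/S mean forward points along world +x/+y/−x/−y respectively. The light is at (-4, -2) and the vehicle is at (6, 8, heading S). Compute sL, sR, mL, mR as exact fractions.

left sensor world pos  = (7, 6); dL² = 185
right sensor world pos = (5, 6); dR² = 145
sL = 120/185 = 24/37
sR = 120/145 = 24/29
mL = 0·sL + 1·sR = 24/29
mR = -1·sL + 1/2·sR = -252/1073

24/37 24/29 24/29 -252/1073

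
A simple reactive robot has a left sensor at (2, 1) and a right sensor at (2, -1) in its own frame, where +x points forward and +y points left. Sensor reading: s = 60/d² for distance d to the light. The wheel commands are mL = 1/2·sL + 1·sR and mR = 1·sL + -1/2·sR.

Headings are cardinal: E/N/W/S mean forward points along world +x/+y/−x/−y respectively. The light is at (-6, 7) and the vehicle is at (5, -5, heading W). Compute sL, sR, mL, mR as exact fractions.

left sensor world pos  = (3, -6); dL² = 250
right sensor world pos = (3, -4); dR² = 202
sL = 60/250 = 6/25
sR = 60/202 = 30/101
mL = 1/2·sL + 1·sR = 1053/2525
mR = 1·sL + -1/2·sR = 231/2525

6/25 30/101 1053/2525 231/2525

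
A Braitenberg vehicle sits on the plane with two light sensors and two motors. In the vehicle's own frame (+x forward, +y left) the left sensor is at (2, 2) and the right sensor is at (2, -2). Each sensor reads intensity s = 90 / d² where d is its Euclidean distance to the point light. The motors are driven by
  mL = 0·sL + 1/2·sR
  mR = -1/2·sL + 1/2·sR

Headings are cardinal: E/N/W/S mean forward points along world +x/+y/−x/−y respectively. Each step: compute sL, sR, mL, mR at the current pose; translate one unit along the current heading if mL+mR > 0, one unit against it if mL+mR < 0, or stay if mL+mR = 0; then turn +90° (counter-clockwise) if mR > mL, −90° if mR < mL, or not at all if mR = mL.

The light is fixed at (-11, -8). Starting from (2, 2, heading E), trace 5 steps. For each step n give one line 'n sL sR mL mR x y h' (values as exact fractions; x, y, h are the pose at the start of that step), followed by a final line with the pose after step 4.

0 10/41 90/289 45/289 400/11849 2 2 E
1 9/32 45/104 45/208 63/832 3 2 S
2 90/193 18/53 9/53 -648/10229 3 1 W
3 45/121 45/173 45/346 -1170/20933 2 1 N
4 10/41 90/289 45/289 400/11849 2 2 E
final 3 2 S

n=0: pose=(2,2,E); sL=10/41, sR=90/289; mL=45/289, mR=400/11849; mL+mR=2245/11849 → advance +1; mR−mL=-5/41 → turn -1·90°
n=1: pose=(3,2,S); sL=9/32, sR=45/104; mL=45/208, mR=63/832; mL+mR=243/832 → advance +1; mR−mL=-9/64 → turn -1·90°
n=2: pose=(3,1,W); sL=90/193, sR=18/53; mL=9/53, mR=-648/10229; mL+mR=1089/10229 → advance +1; mR−mL=-45/193 → turn -1·90°
n=3: pose=(2,1,N); sL=45/121, sR=45/173; mL=45/346, mR=-1170/20933; mL+mR=3105/41866 → advance +1; mR−mL=-45/242 → turn -1·90°
n=4: pose=(2,2,E); sL=10/41, sR=90/289; mL=45/289, mR=400/11849; mL+mR=2245/11849 → advance +1; mR−mL=-5/41 → turn -1·90°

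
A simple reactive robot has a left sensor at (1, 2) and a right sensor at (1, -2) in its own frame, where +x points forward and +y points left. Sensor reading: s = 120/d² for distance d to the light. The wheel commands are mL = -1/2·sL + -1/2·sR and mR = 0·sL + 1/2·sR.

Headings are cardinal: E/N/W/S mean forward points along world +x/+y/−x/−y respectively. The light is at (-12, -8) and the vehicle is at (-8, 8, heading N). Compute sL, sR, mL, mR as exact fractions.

120/293 24/65 -7416/19045 12/65

left sensor world pos  = (-10, 9); dL² = 293
right sensor world pos = (-6, 9); dR² = 325
sL = 120/293 = 120/293
sR = 120/325 = 24/65
mL = -1/2·sL + -1/2·sR = -7416/19045
mR = 0·sL + 1/2·sR = 12/65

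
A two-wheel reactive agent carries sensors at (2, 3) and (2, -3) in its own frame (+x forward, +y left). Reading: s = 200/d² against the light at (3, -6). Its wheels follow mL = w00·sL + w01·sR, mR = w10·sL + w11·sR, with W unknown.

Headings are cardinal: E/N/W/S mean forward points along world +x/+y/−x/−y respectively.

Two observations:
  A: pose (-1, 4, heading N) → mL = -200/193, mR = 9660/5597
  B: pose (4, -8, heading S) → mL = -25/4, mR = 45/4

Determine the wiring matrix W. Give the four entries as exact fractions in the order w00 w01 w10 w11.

obs A: pose=(-1,4,N) → sL=200/193, sR=40/29, mL=-200/193, mR=9660/5597
obs B: pose=(4,-8,S) → sL=25/4, sR=10, mL=-25/4, mR=45/4
sensor matrix S = [[200/193, 40/29], [25/4, 10]]; det S = 9750/5597
solve [mL_A; mL_B] = S·[w00; w01] and [mR_A; mR_B] = S·[w10; w11]:
  w00 = -1, w01 = 0, w10 = 1, w11 = 1/2

-1 0 1 1/2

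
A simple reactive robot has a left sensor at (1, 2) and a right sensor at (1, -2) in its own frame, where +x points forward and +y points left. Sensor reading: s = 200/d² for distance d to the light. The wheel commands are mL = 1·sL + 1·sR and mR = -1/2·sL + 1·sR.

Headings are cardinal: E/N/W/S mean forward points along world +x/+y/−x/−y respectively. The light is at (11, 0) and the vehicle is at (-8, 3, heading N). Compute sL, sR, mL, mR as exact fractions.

200/457 40/61 30480/27877 12180/27877

left sensor world pos  = (-10, 4); dL² = 457
right sensor world pos = (-6, 4); dR² = 305
sL = 200/457 = 200/457
sR = 200/305 = 40/61
mL = 1·sL + 1·sR = 30480/27877
mR = -1/2·sL + 1·sR = 12180/27877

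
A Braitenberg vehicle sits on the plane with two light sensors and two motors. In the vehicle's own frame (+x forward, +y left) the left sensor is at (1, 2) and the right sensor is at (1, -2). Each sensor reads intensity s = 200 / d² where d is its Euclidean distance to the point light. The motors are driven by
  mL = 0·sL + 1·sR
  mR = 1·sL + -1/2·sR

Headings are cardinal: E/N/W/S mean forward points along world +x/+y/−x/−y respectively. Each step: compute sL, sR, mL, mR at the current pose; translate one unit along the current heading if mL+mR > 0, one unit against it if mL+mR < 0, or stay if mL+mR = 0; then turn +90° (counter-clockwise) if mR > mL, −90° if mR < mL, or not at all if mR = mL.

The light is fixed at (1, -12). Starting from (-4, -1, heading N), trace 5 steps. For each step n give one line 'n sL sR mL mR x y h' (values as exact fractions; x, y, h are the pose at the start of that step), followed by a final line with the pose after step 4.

0 200/193 200/153 200/153 11300/29529 -4 -1 N
1 50/53 50/29 50/29 125/1537 -4 0 E
2 8/5 200/157 200/157 756/785 -3 0 S
3 100/53 100/97 100/97 7050/5141 -3 -1 W
4 200/109 200/149 200/149 18900/16241 -4 -1 S
final -4 -2 W

n=0: pose=(-4,-1,N); sL=200/193, sR=200/153; mL=200/153, mR=11300/29529; mL+mR=49900/29529 → advance +1; mR−mL=-9100/9843 → turn -1·90°
n=1: pose=(-4,0,E); sL=50/53, sR=50/29; mL=50/29, mR=125/1537; mL+mR=2775/1537 → advance +1; mR−mL=-2525/1537 → turn -1·90°
n=2: pose=(-3,0,S); sL=8/5, sR=200/157; mL=200/157, mR=756/785; mL+mR=1756/785 → advance +1; mR−mL=-244/785 → turn -1·90°
n=3: pose=(-3,-1,W); sL=100/53, sR=100/97; mL=100/97, mR=7050/5141; mL+mR=12350/5141 → advance +1; mR−mL=1750/5141 → turn +1·90°
n=4: pose=(-4,-1,S); sL=200/109, sR=200/149; mL=200/149, mR=18900/16241; mL+mR=40700/16241 → advance +1; mR−mL=-2900/16241 → turn -1·90°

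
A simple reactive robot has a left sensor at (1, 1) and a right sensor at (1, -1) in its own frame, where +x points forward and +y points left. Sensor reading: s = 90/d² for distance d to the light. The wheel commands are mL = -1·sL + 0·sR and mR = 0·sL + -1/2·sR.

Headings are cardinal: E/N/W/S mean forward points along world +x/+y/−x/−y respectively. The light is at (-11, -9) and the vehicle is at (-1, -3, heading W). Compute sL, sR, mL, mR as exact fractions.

left sensor world pos  = (-2, -4); dL² = 106
right sensor world pos = (-2, -2); dR² = 130
sL = 90/106 = 45/53
sR = 90/130 = 9/13
mL = -1·sL + 0·sR = -45/53
mR = 0·sL + -1/2·sR = -9/26

45/53 9/13 -45/53 -9/26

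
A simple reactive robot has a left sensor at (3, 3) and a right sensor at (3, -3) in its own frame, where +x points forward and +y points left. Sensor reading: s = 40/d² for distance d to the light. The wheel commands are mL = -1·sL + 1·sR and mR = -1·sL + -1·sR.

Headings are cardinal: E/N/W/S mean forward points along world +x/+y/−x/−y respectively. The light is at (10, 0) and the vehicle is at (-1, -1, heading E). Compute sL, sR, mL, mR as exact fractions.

10/17 1/2 -3/34 -37/34

left sensor world pos  = (2, 2); dL² = 68
right sensor world pos = (2, -4); dR² = 80
sL = 40/68 = 10/17
sR = 40/80 = 1/2
mL = -1·sL + 1·sR = -3/34
mR = -1·sL + -1·sR = -37/34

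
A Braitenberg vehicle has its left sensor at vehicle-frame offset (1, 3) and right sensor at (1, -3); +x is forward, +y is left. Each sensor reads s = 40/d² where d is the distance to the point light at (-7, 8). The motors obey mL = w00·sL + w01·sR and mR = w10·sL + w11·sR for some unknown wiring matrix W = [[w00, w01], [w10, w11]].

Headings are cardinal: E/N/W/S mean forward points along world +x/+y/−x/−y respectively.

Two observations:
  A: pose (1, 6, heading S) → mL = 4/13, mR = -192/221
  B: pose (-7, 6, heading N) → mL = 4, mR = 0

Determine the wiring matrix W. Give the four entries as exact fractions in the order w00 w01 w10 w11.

obs A: pose=(1,6,S) → sL=4/13, sR=20/17, mL=4/13, mR=-192/221
obs B: pose=(-7,6,N) → sL=4, sR=4, mL=4, mR=0
sensor matrix S = [[4/13, 20/17], [4, 4]]; det S = -768/221
solve [mL_A; mL_B] = S·[w00; w01] and [mR_A; mR_B] = S·[w10; w11]:
  w00 = 1, w01 = 0, w10 = 1, w11 = -1

1 0 1 -1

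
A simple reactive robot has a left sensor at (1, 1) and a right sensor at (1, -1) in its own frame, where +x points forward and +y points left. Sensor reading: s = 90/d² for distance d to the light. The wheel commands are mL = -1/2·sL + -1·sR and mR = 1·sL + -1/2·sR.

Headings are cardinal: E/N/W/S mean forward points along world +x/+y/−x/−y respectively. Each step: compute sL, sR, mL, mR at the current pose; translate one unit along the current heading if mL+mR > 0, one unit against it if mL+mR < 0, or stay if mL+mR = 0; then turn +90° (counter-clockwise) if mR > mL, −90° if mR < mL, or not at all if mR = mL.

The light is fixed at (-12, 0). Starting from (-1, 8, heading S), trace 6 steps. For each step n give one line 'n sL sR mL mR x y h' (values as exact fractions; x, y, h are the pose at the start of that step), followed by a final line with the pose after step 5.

n=0: pose=(-1,8,S); sL=90/193, sR=90/149; mL=-24075/28757, mR=4725/28757; mL+mR=-19350/28757 → advance -1; mR−mL=28800/28757 → turn +1·90°
n=1: pose=(-1,9,E); sL=45/122, sR=45/104; mL=-3915/6344, mR=1935/12688; mL+mR=-5895/12688 → advance -1; mR−mL=9765/12688 → turn +1·90°
n=2: pose=(-2,9,N); sL=90/181, sR=90/221; mL=-26235/40001, mR=11745/40001; mL+mR=-14490/40001 → advance -1; mR−mL=37980/40001 → turn +1·90°
n=3: pose=(-2,8,W); sL=9/13, sR=5/9; mL=-211/234, mR=97/234; mL+mR=-19/39 → advance -1; mR−mL=154/117 → turn +1·90°
n=4: pose=(-1,8,S); sL=90/193, sR=90/149; mL=-24075/28757, mR=4725/28757; mL+mR=-19350/28757 → advance -1; mR−mL=28800/28757 → turn +1·90°
n=5: pose=(-1,9,E); sL=45/122, sR=45/104; mL=-3915/6344, mR=1935/12688; mL+mR=-5895/12688 → advance -1; mR−mL=9765/12688 → turn +1·90°

0 90/193 90/149 -24075/28757 4725/28757 -1 8 S
1 45/122 45/104 -3915/6344 1935/12688 -1 9 E
2 90/181 90/221 -26235/40001 11745/40001 -2 9 N
3 9/13 5/9 -211/234 97/234 -2 8 W
4 90/193 90/149 -24075/28757 4725/28757 -1 8 S
5 45/122 45/104 -3915/6344 1935/12688 -1 9 E
final -2 9 N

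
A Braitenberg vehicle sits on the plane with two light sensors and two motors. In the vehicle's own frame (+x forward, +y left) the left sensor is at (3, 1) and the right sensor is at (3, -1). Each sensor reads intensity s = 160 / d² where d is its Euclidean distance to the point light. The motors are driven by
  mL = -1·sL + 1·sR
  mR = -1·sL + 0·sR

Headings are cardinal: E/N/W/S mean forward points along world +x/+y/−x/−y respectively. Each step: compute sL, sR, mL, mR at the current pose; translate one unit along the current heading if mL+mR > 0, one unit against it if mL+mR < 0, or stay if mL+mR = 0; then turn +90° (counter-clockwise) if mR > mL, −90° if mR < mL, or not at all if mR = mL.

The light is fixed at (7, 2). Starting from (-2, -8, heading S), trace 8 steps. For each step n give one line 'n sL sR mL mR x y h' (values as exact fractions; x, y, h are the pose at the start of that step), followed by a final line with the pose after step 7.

0 160/233 160/269 -5760/62677 -160/233 -2 -8 S
1 40/61 10/13 90/793 -40/61 -2 -7 W
2 160/117 32/17 1024/1989 -160/117 -1 -7 N
3 80/53 80/73 -1600/3869 -80/53 -1 -8 E
4 160/233 160/269 -5760/62677 -160/233 -2 -8 S
5 40/61 10/13 90/793 -40/61 -2 -7 W
6 160/117 32/17 1024/1989 -160/117 -1 -7 N
7 80/53 80/73 -1600/3869 -80/53 -1 -8 E
final -2 -8 S

n=0: pose=(-2,-8,S); sL=160/233, sR=160/269; mL=-5760/62677, mR=-160/233; mL+mR=-48800/62677 → advance -1; mR−mL=-160/269 → turn -1·90°
n=1: pose=(-2,-7,W); sL=40/61, sR=10/13; mL=90/793, mR=-40/61; mL+mR=-430/793 → advance -1; mR−mL=-10/13 → turn -1·90°
n=2: pose=(-1,-7,N); sL=160/117, sR=32/17; mL=1024/1989, mR=-160/117; mL+mR=-1696/1989 → advance -1; mR−mL=-32/17 → turn -1·90°
n=3: pose=(-1,-8,E); sL=80/53, sR=80/73; mL=-1600/3869, mR=-80/53; mL+mR=-7440/3869 → advance -1; mR−mL=-80/73 → turn -1·90°
n=4: pose=(-2,-8,S); sL=160/233, sR=160/269; mL=-5760/62677, mR=-160/233; mL+mR=-48800/62677 → advance -1; mR−mL=-160/269 → turn -1·90°
n=5: pose=(-2,-7,W); sL=40/61, sR=10/13; mL=90/793, mR=-40/61; mL+mR=-430/793 → advance -1; mR−mL=-10/13 → turn -1·90°
n=6: pose=(-1,-7,N); sL=160/117, sR=32/17; mL=1024/1989, mR=-160/117; mL+mR=-1696/1989 → advance -1; mR−mL=-32/17 → turn -1·90°
n=7: pose=(-1,-8,E); sL=80/53, sR=80/73; mL=-1600/3869, mR=-80/53; mL+mR=-7440/3869 → advance -1; mR−mL=-80/73 → turn -1·90°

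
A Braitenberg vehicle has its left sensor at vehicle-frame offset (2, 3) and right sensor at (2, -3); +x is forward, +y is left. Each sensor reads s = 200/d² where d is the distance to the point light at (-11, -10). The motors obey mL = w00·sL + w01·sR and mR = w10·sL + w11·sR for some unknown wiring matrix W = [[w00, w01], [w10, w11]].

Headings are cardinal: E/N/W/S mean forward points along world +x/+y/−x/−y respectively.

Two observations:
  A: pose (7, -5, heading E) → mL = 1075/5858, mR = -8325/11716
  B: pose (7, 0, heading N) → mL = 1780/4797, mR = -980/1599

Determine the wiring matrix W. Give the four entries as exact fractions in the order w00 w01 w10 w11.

1 -1/2 -1/2 -1

obs A: pose=(7,-5,E) → sL=25/58, sR=50/101, mL=1075/5858, mR=-8325/11716
obs B: pose=(7,0,N) → sL=200/369, sR=40/117, mL=1780/4797, mR=-980/1599
sensor matrix S = [[25/58, 50/101], [200/369, 40/117]]; det S = -566500/4683471
solve [mL_A; mL_B] = S·[w00; w01] and [mR_A; mR_B] = S·[w10; w11]:
  w00 = 1, w01 = -1/2, w10 = -1/2, w11 = -1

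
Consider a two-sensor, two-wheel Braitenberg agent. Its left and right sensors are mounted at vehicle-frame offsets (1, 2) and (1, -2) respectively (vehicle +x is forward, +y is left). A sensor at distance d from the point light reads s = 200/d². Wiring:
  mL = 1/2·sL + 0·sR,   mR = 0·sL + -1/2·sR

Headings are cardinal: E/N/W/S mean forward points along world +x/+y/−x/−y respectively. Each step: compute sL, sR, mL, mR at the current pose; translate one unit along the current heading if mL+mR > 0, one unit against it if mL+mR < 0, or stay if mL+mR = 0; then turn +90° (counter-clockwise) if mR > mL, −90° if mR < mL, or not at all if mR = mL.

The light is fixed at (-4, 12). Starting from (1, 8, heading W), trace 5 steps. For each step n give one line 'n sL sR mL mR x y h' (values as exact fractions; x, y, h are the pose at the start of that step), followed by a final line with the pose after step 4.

0 50/13 10 25/13 -5 1 8 W
1 8 200/73 4 -100/73 2 8 N
2 4 100/37 2 -50/37 2 9 E
3 200/97 200/41 100/97 -100/41 3 9 S
4 50/13 50/9 25/13 -25/9 3 10 W
final 4 10 N

n=0: pose=(1,8,W); sL=50/13, sR=10; mL=25/13, mR=-5; mL+mR=-40/13 → advance -1; mR−mL=-90/13 → turn -1·90°
n=1: pose=(2,8,N); sL=8, sR=200/73; mL=4, mR=-100/73; mL+mR=192/73 → advance +1; mR−mL=-392/73 → turn -1·90°
n=2: pose=(2,9,E); sL=4, sR=100/37; mL=2, mR=-50/37; mL+mR=24/37 → advance +1; mR−mL=-124/37 → turn -1·90°
n=3: pose=(3,9,S); sL=200/97, sR=200/41; mL=100/97, mR=-100/41; mL+mR=-5600/3977 → advance -1; mR−mL=-13800/3977 → turn -1·90°
n=4: pose=(3,10,W); sL=50/13, sR=50/9; mL=25/13, mR=-25/9; mL+mR=-100/117 → advance -1; mR−mL=-550/117 → turn -1·90°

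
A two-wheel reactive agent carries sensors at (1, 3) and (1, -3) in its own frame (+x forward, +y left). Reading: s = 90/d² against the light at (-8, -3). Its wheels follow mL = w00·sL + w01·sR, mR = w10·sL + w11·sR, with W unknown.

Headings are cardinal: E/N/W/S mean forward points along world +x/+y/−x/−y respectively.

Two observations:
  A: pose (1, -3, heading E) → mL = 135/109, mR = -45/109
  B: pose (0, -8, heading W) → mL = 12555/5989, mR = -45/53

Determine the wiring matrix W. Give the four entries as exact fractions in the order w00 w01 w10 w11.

1/2 1 0 -1/2

obs A: pose=(1,-3,E) → sL=90/109, sR=90/109, mL=135/109, mR=-45/109
obs B: pose=(0,-8,W) → sL=90/113, sR=90/53, mL=12555/5989, mR=-45/53
sensor matrix S = [[90/109, 90/109], [90/113, 90/53]]; det S = 486000/652801
solve [mL_A; mL_B] = S·[w00; w01] and [mR_A; mR_B] = S·[w10; w11]:
  w00 = 1/2, w01 = 1, w10 = 0, w11 = -1/2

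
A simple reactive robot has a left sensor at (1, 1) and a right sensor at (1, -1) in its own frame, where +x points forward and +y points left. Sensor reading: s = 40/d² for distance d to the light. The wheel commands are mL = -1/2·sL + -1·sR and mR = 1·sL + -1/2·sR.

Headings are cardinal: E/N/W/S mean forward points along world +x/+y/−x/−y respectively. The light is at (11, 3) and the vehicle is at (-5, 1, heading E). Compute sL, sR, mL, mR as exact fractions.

20/113 20/117 -3430/13221 1210/13221

left sensor world pos  = (-4, 2); dL² = 226
right sensor world pos = (-4, 0); dR² = 234
sL = 40/226 = 20/113
sR = 40/234 = 20/117
mL = -1/2·sL + -1·sR = -3430/13221
mR = 1·sL + -1/2·sR = 1210/13221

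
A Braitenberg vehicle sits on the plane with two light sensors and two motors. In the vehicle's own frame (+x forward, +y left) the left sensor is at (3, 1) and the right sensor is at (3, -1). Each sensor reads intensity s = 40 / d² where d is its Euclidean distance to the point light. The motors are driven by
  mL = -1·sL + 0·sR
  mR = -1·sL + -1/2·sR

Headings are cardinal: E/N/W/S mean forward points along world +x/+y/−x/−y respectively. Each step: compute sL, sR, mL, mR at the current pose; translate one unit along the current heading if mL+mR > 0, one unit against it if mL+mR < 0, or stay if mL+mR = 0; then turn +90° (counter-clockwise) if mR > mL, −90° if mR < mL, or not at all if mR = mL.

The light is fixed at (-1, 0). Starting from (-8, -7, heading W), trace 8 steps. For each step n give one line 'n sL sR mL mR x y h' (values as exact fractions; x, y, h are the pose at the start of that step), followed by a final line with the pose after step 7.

0 10/41 5/17 -10/41 -545/1394 -8 -7 W
1 8/13 40/41 -8/13 -588/533 -7 -7 N
2 20/29 4/9 -20/29 -238/261 -7 -8 E
3 40/157 8/37 -40/157 -2108/5809 -8 -8 S
4 10/41 5/17 -10/41 -545/1394 -8 -7 W
5 8/13 40/41 -8/13 -588/533 -7 -7 N
6 20/29 4/9 -20/29 -238/261 -7 -8 E
7 40/157 8/37 -40/157 -2108/5809 -8 -8 S
final -8 -7 W

n=0: pose=(-8,-7,W); sL=10/41, sR=5/17; mL=-10/41, mR=-545/1394; mL+mR=-885/1394 → advance -1; mR−mL=-5/34 → turn -1·90°
n=1: pose=(-7,-7,N); sL=8/13, sR=40/41; mL=-8/13, mR=-588/533; mL+mR=-916/533 → advance -1; mR−mL=-20/41 → turn -1·90°
n=2: pose=(-7,-8,E); sL=20/29, sR=4/9; mL=-20/29, mR=-238/261; mL+mR=-418/261 → advance -1; mR−mL=-2/9 → turn -1·90°
n=3: pose=(-8,-8,S); sL=40/157, sR=8/37; mL=-40/157, mR=-2108/5809; mL+mR=-3588/5809 → advance -1; mR−mL=-4/37 → turn -1·90°
n=4: pose=(-8,-7,W); sL=10/41, sR=5/17; mL=-10/41, mR=-545/1394; mL+mR=-885/1394 → advance -1; mR−mL=-5/34 → turn -1·90°
n=5: pose=(-7,-7,N); sL=8/13, sR=40/41; mL=-8/13, mR=-588/533; mL+mR=-916/533 → advance -1; mR−mL=-20/41 → turn -1·90°
n=6: pose=(-7,-8,E); sL=20/29, sR=4/9; mL=-20/29, mR=-238/261; mL+mR=-418/261 → advance -1; mR−mL=-2/9 → turn -1·90°
n=7: pose=(-8,-8,S); sL=40/157, sR=8/37; mL=-40/157, mR=-2108/5809; mL+mR=-3588/5809 → advance -1; mR−mL=-4/37 → turn -1·90°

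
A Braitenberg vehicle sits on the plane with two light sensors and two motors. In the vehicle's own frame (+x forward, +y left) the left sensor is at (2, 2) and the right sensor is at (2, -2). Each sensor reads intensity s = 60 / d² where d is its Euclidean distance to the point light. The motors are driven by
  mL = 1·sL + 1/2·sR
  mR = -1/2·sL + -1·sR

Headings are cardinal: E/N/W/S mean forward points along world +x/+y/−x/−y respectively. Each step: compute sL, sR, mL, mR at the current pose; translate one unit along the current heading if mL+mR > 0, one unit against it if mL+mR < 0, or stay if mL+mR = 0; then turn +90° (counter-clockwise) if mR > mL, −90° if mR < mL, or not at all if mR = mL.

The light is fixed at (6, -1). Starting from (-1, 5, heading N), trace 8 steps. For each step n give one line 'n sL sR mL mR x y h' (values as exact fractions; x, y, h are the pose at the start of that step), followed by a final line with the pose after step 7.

0 12/29 60/89 1938/2581 -2274/2581 -1 5 N
1 30/37 30/17 1065/629 -1365/629 -1 4 E
2 4/3 60/109 526/327 -398/327 -2 4 S
3 15/26 15/34 705/884 -645/884 -2 3 W
4 60/157 12/17 1962/2669 -2394/2669 -3 3 N
5 30/37 6/5 261/185 -297/185 -3 2 E
6 12/13 12/29 426/377 -330/377 -4 2 S
7 5/12 3/8 29/48 -7/12 -4 1 W
final -5 1 N

n=0: pose=(-1,5,N); sL=12/29, sR=60/89; mL=1938/2581, mR=-2274/2581; mL+mR=-336/2581 → advance -1; mR−mL=-4212/2581 → turn -1·90°
n=1: pose=(-1,4,E); sL=30/37, sR=30/17; mL=1065/629, mR=-1365/629; mL+mR=-300/629 → advance -1; mR−mL=-2430/629 → turn -1·90°
n=2: pose=(-2,4,S); sL=4/3, sR=60/109; mL=526/327, mR=-398/327; mL+mR=128/327 → advance +1; mR−mL=-308/109 → turn -1·90°
n=3: pose=(-2,3,W); sL=15/26, sR=15/34; mL=705/884, mR=-645/884; mL+mR=15/221 → advance +1; mR−mL=-675/442 → turn -1·90°
n=4: pose=(-3,3,N); sL=60/157, sR=12/17; mL=1962/2669, mR=-2394/2669; mL+mR=-432/2669 → advance -1; mR−mL=-4356/2669 → turn -1·90°
n=5: pose=(-3,2,E); sL=30/37, sR=6/5; mL=261/185, mR=-297/185; mL+mR=-36/185 → advance -1; mR−mL=-558/185 → turn -1·90°
n=6: pose=(-4,2,S); sL=12/13, sR=12/29; mL=426/377, mR=-330/377; mL+mR=96/377 → advance +1; mR−mL=-756/377 → turn -1·90°
n=7: pose=(-4,1,W); sL=5/12, sR=3/8; mL=29/48, mR=-7/12; mL+mR=1/48 → advance +1; mR−mL=-19/16 → turn -1·90°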